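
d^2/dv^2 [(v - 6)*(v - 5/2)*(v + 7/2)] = 6*v - 10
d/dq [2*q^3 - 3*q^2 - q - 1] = 6*q^2 - 6*q - 1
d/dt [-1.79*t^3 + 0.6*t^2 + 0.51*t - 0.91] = -5.37*t^2 + 1.2*t + 0.51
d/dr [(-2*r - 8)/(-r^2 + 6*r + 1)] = 2*(r^2 - 6*r - 2*(r - 3)*(r + 4) - 1)/(-r^2 + 6*r + 1)^2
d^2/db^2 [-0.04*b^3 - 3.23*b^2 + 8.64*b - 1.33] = -0.24*b - 6.46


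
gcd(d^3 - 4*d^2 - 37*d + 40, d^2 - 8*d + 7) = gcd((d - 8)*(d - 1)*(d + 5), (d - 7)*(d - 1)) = d - 1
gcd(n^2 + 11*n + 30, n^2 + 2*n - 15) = n + 5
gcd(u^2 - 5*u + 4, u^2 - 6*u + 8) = u - 4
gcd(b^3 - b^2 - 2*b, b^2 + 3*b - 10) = b - 2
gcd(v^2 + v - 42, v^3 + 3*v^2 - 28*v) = v + 7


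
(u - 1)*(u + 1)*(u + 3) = u^3 + 3*u^2 - u - 3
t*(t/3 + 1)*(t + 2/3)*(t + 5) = t^4/3 + 26*t^3/9 + 61*t^2/9 + 10*t/3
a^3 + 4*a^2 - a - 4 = (a - 1)*(a + 1)*(a + 4)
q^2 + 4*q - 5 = (q - 1)*(q + 5)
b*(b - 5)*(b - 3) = b^3 - 8*b^2 + 15*b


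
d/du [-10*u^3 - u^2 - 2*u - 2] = -30*u^2 - 2*u - 2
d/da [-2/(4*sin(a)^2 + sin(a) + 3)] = 2*(8*sin(a) + 1)*cos(a)/(4*sin(a)^2 + sin(a) + 3)^2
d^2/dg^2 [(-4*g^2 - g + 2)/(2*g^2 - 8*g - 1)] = 68*(-2*g^3 - 3*g + 4)/(8*g^6 - 96*g^5 + 372*g^4 - 416*g^3 - 186*g^2 - 24*g - 1)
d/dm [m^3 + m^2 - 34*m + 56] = 3*m^2 + 2*m - 34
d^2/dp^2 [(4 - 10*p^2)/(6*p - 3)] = 4/(8*p^3 - 12*p^2 + 6*p - 1)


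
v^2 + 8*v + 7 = (v + 1)*(v + 7)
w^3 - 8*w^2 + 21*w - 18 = (w - 3)^2*(w - 2)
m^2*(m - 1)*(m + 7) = m^4 + 6*m^3 - 7*m^2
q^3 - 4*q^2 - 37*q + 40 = (q - 8)*(q - 1)*(q + 5)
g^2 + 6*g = g*(g + 6)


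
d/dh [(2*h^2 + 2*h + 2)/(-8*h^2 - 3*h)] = 2*(5*h^2 + 16*h + 3)/(h^2*(64*h^2 + 48*h + 9))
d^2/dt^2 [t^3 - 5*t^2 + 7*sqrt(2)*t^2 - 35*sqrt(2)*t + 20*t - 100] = 6*t - 10 + 14*sqrt(2)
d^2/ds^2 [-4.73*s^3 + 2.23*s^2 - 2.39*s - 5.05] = 4.46 - 28.38*s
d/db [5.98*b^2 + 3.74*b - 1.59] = 11.96*b + 3.74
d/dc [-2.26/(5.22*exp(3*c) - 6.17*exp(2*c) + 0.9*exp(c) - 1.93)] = (35.3916*exp(2*c) - 27.8884*exp(c) + 2.034)*exp(c)/(5.22*exp(3*c) - 6.17*exp(2*c) + 0.9*exp(c) - 1.93)^2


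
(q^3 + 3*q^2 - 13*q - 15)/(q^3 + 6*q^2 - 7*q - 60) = (q + 1)/(q + 4)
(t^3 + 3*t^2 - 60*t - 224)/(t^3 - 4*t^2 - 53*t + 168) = (t + 4)/(t - 3)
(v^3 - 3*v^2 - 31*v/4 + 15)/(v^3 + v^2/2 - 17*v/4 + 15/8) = 2*(v - 4)/(2*v - 1)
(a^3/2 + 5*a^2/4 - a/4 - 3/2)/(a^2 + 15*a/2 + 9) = (a^2 + a - 2)/(2*(a + 6))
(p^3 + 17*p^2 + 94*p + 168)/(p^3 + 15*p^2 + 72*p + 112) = (p + 6)/(p + 4)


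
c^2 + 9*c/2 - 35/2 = (c - 5/2)*(c + 7)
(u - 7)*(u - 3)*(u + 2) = u^3 - 8*u^2 + u + 42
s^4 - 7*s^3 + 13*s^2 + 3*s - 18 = (s - 3)^2*(s - 2)*(s + 1)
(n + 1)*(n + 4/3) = n^2 + 7*n/3 + 4/3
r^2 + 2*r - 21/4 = (r - 3/2)*(r + 7/2)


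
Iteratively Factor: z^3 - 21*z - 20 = (z + 1)*(z^2 - z - 20) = (z + 1)*(z + 4)*(z - 5)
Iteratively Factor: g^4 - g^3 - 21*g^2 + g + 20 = (g + 4)*(g^3 - 5*g^2 - g + 5) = (g - 5)*(g + 4)*(g^2 - 1) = (g - 5)*(g - 1)*(g + 4)*(g + 1)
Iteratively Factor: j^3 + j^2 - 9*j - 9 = (j - 3)*(j^2 + 4*j + 3) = (j - 3)*(j + 3)*(j + 1)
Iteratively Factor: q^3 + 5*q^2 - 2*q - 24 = (q - 2)*(q^2 + 7*q + 12) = (q - 2)*(q + 3)*(q + 4)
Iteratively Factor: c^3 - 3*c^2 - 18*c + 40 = (c - 5)*(c^2 + 2*c - 8) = (c - 5)*(c - 2)*(c + 4)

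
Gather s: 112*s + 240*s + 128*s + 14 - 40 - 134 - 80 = 480*s - 240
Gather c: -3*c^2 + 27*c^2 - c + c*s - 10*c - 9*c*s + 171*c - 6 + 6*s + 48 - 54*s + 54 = 24*c^2 + c*(160 - 8*s) - 48*s + 96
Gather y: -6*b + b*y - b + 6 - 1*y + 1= -7*b + y*(b - 1) + 7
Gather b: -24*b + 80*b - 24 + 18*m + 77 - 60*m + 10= 56*b - 42*m + 63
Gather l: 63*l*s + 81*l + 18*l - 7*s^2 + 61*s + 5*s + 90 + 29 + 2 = l*(63*s + 99) - 7*s^2 + 66*s + 121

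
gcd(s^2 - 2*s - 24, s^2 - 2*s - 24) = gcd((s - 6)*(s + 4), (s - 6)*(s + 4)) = s^2 - 2*s - 24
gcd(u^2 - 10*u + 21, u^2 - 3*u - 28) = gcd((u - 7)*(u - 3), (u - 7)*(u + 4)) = u - 7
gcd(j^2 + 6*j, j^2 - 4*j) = j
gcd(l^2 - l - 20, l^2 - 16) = l + 4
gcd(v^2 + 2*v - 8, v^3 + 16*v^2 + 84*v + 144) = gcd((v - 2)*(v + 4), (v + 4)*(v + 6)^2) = v + 4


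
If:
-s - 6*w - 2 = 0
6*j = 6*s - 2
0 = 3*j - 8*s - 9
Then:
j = -7/3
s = -2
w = 0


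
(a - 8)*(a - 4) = a^2 - 12*a + 32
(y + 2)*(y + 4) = y^2 + 6*y + 8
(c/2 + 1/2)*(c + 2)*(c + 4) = c^3/2 + 7*c^2/2 + 7*c + 4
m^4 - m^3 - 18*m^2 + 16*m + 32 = (m - 4)*(m - 2)*(m + 1)*(m + 4)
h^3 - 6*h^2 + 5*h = h*(h - 5)*(h - 1)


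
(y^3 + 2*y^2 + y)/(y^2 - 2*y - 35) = y*(y^2 + 2*y + 1)/(y^2 - 2*y - 35)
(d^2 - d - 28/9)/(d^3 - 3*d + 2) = (d^2 - d - 28/9)/(d^3 - 3*d + 2)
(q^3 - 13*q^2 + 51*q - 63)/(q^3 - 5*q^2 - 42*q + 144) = (q^2 - 10*q + 21)/(q^2 - 2*q - 48)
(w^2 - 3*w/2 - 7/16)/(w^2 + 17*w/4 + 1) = (w - 7/4)/(w + 4)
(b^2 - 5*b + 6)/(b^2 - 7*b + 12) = (b - 2)/(b - 4)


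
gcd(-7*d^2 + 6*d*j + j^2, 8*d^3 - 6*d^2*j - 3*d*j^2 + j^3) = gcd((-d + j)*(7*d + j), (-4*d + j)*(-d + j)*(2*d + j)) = d - j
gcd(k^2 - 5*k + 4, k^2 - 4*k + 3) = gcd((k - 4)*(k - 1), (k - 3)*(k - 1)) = k - 1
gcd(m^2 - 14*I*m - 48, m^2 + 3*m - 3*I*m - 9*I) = 1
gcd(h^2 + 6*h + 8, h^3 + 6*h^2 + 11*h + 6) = h + 2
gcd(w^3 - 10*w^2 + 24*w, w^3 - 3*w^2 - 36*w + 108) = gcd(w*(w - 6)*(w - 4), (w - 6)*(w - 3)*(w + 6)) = w - 6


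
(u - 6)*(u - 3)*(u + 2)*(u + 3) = u^4 - 4*u^3 - 21*u^2 + 36*u + 108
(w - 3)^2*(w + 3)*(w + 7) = w^4 + 4*w^3 - 30*w^2 - 36*w + 189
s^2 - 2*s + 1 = (s - 1)^2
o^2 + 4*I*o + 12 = (o - 2*I)*(o + 6*I)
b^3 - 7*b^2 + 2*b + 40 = (b - 5)*(b - 4)*(b + 2)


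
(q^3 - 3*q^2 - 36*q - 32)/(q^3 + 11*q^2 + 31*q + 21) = (q^2 - 4*q - 32)/(q^2 + 10*q + 21)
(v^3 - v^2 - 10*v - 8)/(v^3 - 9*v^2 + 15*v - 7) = (v^3 - v^2 - 10*v - 8)/(v^3 - 9*v^2 + 15*v - 7)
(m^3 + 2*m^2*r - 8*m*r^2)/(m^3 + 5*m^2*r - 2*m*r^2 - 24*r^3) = m/(m + 3*r)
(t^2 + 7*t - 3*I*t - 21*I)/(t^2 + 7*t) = (t - 3*I)/t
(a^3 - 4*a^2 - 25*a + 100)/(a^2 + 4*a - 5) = (a^2 - 9*a + 20)/(a - 1)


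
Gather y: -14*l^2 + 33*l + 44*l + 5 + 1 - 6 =-14*l^2 + 77*l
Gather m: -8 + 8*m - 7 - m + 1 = 7*m - 14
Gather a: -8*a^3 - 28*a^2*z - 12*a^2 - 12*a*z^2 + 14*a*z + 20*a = -8*a^3 + a^2*(-28*z - 12) + a*(-12*z^2 + 14*z + 20)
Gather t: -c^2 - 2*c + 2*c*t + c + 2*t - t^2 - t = -c^2 - c - t^2 + t*(2*c + 1)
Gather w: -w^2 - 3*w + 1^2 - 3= -w^2 - 3*w - 2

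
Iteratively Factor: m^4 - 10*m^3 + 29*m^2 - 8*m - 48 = (m - 4)*(m^3 - 6*m^2 + 5*m + 12) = (m - 4)^2*(m^2 - 2*m - 3) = (m - 4)^2*(m + 1)*(m - 3)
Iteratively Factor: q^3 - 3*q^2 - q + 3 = (q + 1)*(q^2 - 4*q + 3) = (q - 3)*(q + 1)*(q - 1)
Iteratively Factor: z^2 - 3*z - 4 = (z - 4)*(z + 1)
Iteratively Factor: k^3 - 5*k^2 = (k)*(k^2 - 5*k) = k*(k - 5)*(k)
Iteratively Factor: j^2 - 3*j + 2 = (j - 2)*(j - 1)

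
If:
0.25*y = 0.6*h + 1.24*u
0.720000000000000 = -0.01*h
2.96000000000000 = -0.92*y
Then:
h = -72.00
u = 34.19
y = -3.22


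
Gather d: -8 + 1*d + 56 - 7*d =48 - 6*d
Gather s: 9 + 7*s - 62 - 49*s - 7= -42*s - 60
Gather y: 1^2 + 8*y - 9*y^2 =-9*y^2 + 8*y + 1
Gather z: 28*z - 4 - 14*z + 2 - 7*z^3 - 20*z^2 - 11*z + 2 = -7*z^3 - 20*z^2 + 3*z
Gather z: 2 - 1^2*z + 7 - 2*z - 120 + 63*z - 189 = 60*z - 300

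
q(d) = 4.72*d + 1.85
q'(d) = 4.72000000000000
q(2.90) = 15.54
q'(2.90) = 4.72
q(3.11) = 16.53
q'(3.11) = 4.72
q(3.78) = 19.69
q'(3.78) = 4.72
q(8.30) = 41.03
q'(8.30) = 4.72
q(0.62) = 4.78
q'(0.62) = 4.72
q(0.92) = 6.19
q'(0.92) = 4.72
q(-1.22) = -3.91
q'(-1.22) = 4.72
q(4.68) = 23.94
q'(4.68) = 4.72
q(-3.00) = -12.31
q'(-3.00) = 4.72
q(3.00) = 16.01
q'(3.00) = 4.72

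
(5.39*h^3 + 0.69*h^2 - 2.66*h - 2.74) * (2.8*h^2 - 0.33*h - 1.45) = 15.092*h^5 + 0.1533*h^4 - 15.4912*h^3 - 7.7947*h^2 + 4.7612*h + 3.973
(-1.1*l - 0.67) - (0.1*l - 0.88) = 0.21 - 1.2*l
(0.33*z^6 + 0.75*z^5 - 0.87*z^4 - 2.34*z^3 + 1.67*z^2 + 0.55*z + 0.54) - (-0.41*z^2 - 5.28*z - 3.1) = 0.33*z^6 + 0.75*z^5 - 0.87*z^4 - 2.34*z^3 + 2.08*z^2 + 5.83*z + 3.64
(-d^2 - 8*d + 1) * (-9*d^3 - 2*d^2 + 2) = 9*d^5 + 74*d^4 + 7*d^3 - 4*d^2 - 16*d + 2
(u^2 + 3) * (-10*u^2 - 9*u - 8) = -10*u^4 - 9*u^3 - 38*u^2 - 27*u - 24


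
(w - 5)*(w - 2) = w^2 - 7*w + 10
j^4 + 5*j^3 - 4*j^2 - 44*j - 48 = (j - 3)*(j + 2)^2*(j + 4)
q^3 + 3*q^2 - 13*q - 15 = (q - 3)*(q + 1)*(q + 5)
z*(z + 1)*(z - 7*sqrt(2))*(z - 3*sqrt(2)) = z^4 - 10*sqrt(2)*z^3 + z^3 - 10*sqrt(2)*z^2 + 42*z^2 + 42*z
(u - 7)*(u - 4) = u^2 - 11*u + 28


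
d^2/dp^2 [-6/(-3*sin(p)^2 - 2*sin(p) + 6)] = 12*(-18*sin(p)^4 - 9*sin(p)^3 - 11*sin(p)^2 + 12*sin(p) + 22)/(3*sin(p)^2 + 2*sin(p) - 6)^3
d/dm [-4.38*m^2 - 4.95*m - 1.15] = -8.76*m - 4.95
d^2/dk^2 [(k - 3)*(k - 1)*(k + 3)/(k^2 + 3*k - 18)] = 42/(k^3 + 18*k^2 + 108*k + 216)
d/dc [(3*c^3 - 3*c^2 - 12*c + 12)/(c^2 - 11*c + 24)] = 3*(c^4 - 22*c^3 + 87*c^2 - 56*c - 52)/(c^4 - 22*c^3 + 169*c^2 - 528*c + 576)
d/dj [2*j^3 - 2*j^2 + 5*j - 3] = 6*j^2 - 4*j + 5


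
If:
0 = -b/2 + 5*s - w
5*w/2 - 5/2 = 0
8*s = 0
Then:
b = -2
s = 0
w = 1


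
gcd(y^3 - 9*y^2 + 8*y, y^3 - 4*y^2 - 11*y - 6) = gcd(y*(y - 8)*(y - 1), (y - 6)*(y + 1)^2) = 1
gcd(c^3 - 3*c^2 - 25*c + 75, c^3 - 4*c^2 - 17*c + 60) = c^2 - 8*c + 15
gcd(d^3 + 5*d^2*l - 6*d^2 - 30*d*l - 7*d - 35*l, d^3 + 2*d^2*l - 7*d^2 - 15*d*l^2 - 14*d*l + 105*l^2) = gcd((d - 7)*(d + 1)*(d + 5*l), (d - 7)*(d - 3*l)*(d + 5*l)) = d^2 + 5*d*l - 7*d - 35*l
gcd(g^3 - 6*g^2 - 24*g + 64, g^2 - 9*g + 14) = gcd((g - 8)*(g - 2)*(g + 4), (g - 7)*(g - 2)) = g - 2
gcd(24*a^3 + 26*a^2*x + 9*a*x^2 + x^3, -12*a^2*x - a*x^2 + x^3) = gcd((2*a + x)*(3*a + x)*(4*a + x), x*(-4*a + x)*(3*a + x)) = 3*a + x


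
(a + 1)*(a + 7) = a^2 + 8*a + 7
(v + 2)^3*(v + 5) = v^4 + 11*v^3 + 42*v^2 + 68*v + 40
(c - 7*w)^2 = c^2 - 14*c*w + 49*w^2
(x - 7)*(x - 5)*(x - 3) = x^3 - 15*x^2 + 71*x - 105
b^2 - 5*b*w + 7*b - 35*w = (b + 7)*(b - 5*w)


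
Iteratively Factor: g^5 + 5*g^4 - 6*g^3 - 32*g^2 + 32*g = (g)*(g^4 + 5*g^3 - 6*g^2 - 32*g + 32) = g*(g - 2)*(g^3 + 7*g^2 + 8*g - 16) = g*(g - 2)*(g - 1)*(g^2 + 8*g + 16) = g*(g - 2)*(g - 1)*(g + 4)*(g + 4)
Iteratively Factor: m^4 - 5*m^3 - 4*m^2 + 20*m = (m + 2)*(m^3 - 7*m^2 + 10*m) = m*(m + 2)*(m^2 - 7*m + 10) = m*(m - 2)*(m + 2)*(m - 5)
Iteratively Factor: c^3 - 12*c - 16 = (c + 2)*(c^2 - 2*c - 8) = (c + 2)^2*(c - 4)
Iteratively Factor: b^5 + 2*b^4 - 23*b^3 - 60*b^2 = (b - 5)*(b^4 + 7*b^3 + 12*b^2) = (b - 5)*(b + 4)*(b^3 + 3*b^2) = (b - 5)*(b + 3)*(b + 4)*(b^2) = b*(b - 5)*(b + 3)*(b + 4)*(b)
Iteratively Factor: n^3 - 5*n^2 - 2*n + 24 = (n + 2)*(n^2 - 7*n + 12) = (n - 3)*(n + 2)*(n - 4)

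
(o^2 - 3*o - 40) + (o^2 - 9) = 2*o^2 - 3*o - 49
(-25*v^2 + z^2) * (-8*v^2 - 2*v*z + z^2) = 200*v^4 + 50*v^3*z - 33*v^2*z^2 - 2*v*z^3 + z^4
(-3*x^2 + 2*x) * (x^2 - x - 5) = -3*x^4 + 5*x^3 + 13*x^2 - 10*x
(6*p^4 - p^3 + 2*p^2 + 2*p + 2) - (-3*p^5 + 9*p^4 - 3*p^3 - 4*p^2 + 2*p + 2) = 3*p^5 - 3*p^4 + 2*p^3 + 6*p^2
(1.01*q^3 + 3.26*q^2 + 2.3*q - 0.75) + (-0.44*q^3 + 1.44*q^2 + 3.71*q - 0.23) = 0.57*q^3 + 4.7*q^2 + 6.01*q - 0.98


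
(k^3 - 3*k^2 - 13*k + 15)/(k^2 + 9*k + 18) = (k^2 - 6*k + 5)/(k + 6)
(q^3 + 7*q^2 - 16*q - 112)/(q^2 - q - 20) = (q^2 + 3*q - 28)/(q - 5)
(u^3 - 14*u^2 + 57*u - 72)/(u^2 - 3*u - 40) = (u^2 - 6*u + 9)/(u + 5)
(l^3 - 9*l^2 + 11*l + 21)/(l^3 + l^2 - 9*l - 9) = (l - 7)/(l + 3)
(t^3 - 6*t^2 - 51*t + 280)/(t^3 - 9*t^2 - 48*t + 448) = (t - 5)/(t - 8)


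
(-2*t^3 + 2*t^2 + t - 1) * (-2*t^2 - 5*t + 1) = 4*t^5 + 6*t^4 - 14*t^3 - t^2 + 6*t - 1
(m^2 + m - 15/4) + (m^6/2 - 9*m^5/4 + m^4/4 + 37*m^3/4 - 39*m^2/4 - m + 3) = m^6/2 - 9*m^5/4 + m^4/4 + 37*m^3/4 - 35*m^2/4 - 3/4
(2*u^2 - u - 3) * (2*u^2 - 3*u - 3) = 4*u^4 - 8*u^3 - 9*u^2 + 12*u + 9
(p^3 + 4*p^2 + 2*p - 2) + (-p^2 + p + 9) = p^3 + 3*p^2 + 3*p + 7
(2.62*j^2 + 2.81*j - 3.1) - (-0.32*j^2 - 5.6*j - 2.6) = 2.94*j^2 + 8.41*j - 0.5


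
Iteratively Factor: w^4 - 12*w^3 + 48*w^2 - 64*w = (w)*(w^3 - 12*w^2 + 48*w - 64) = w*(w - 4)*(w^2 - 8*w + 16) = w*(w - 4)^2*(w - 4)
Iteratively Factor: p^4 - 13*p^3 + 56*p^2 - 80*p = (p - 4)*(p^3 - 9*p^2 + 20*p) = p*(p - 4)*(p^2 - 9*p + 20) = p*(p - 5)*(p - 4)*(p - 4)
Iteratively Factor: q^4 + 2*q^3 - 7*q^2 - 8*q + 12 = (q + 2)*(q^3 - 7*q + 6) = (q - 2)*(q + 2)*(q^2 + 2*q - 3) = (q - 2)*(q + 2)*(q + 3)*(q - 1)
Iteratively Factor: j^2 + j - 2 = (j + 2)*(j - 1)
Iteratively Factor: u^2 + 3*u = (u)*(u + 3)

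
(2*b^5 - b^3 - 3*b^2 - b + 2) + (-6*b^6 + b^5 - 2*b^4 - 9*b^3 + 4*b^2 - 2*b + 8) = -6*b^6 + 3*b^5 - 2*b^4 - 10*b^3 + b^2 - 3*b + 10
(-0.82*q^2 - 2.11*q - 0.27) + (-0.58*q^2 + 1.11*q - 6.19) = -1.4*q^2 - 1.0*q - 6.46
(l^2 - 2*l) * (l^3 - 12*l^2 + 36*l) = l^5 - 14*l^4 + 60*l^3 - 72*l^2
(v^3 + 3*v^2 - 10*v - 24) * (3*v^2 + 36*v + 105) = 3*v^5 + 45*v^4 + 183*v^3 - 117*v^2 - 1914*v - 2520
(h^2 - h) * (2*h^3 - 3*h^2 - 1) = 2*h^5 - 5*h^4 + 3*h^3 - h^2 + h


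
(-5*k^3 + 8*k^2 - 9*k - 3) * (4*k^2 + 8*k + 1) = -20*k^5 - 8*k^4 + 23*k^3 - 76*k^2 - 33*k - 3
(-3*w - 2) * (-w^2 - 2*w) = 3*w^3 + 8*w^2 + 4*w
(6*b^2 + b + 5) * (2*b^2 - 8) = 12*b^4 + 2*b^3 - 38*b^2 - 8*b - 40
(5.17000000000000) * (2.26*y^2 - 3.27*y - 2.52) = 11.6842*y^2 - 16.9059*y - 13.0284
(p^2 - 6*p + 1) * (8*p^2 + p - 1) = 8*p^4 - 47*p^3 + p^2 + 7*p - 1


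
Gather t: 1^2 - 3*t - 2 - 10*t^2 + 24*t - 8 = -10*t^2 + 21*t - 9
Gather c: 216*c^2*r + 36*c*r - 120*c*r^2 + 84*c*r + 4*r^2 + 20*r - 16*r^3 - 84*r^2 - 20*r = 216*c^2*r + c*(-120*r^2 + 120*r) - 16*r^3 - 80*r^2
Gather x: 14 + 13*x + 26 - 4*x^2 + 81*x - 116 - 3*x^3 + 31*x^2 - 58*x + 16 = -3*x^3 + 27*x^2 + 36*x - 60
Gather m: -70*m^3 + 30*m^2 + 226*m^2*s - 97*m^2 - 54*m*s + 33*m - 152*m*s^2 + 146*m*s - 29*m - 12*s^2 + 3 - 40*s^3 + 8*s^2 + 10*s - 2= -70*m^3 + m^2*(226*s - 67) + m*(-152*s^2 + 92*s + 4) - 40*s^3 - 4*s^2 + 10*s + 1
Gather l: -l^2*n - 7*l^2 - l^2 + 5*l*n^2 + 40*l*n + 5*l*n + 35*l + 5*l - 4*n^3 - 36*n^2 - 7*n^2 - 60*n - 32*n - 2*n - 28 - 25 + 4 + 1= l^2*(-n - 8) + l*(5*n^2 + 45*n + 40) - 4*n^3 - 43*n^2 - 94*n - 48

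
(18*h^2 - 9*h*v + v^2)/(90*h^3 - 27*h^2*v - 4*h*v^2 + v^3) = 1/(5*h + v)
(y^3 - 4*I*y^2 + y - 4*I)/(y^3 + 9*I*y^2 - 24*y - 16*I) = (y^2 - 5*I*y - 4)/(y^2 + 8*I*y - 16)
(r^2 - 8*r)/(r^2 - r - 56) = r/(r + 7)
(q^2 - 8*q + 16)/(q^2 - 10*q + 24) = (q - 4)/(q - 6)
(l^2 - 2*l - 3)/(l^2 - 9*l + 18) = (l + 1)/(l - 6)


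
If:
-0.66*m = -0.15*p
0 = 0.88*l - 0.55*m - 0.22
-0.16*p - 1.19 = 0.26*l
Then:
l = -0.66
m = -1.45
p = -6.37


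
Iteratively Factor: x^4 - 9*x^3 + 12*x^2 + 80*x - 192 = (x - 4)*(x^3 - 5*x^2 - 8*x + 48) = (x - 4)^2*(x^2 - x - 12) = (x - 4)^3*(x + 3)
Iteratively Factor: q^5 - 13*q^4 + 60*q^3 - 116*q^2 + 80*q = (q - 5)*(q^4 - 8*q^3 + 20*q^2 - 16*q) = (q - 5)*(q - 4)*(q^3 - 4*q^2 + 4*q) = q*(q - 5)*(q - 4)*(q^2 - 4*q + 4) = q*(q - 5)*(q - 4)*(q - 2)*(q - 2)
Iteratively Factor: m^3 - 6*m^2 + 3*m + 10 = (m + 1)*(m^2 - 7*m + 10) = (m - 2)*(m + 1)*(m - 5)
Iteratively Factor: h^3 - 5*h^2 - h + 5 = (h - 1)*(h^2 - 4*h - 5) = (h - 1)*(h + 1)*(h - 5)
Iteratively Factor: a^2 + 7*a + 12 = (a + 3)*(a + 4)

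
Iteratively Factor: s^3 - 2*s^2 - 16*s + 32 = (s - 2)*(s^2 - 16) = (s - 4)*(s - 2)*(s + 4)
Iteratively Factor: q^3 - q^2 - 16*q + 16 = (q + 4)*(q^2 - 5*q + 4) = (q - 1)*(q + 4)*(q - 4)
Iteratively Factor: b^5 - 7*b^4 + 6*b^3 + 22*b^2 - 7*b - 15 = (b - 1)*(b^4 - 6*b^3 + 22*b + 15) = (b - 1)*(b + 1)*(b^3 - 7*b^2 + 7*b + 15) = (b - 1)*(b + 1)^2*(b^2 - 8*b + 15) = (b - 3)*(b - 1)*(b + 1)^2*(b - 5)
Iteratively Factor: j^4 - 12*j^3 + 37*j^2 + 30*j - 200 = (j - 4)*(j^3 - 8*j^2 + 5*j + 50) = (j - 4)*(j + 2)*(j^2 - 10*j + 25) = (j - 5)*(j - 4)*(j + 2)*(j - 5)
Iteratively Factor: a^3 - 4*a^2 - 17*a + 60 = (a - 5)*(a^2 + a - 12) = (a - 5)*(a - 3)*(a + 4)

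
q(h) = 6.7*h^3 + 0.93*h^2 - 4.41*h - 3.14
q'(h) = 20.1*h^2 + 1.86*h - 4.41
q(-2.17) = -57.65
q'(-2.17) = 86.20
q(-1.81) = -31.84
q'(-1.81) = 58.07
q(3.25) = 222.35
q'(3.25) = 213.94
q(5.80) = 1309.82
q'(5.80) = 682.54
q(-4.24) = -478.43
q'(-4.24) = 349.05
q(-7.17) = -2393.34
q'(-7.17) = 1015.57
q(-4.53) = -586.91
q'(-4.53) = 399.63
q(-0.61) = -1.62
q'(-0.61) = 1.93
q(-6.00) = -1390.40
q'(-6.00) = 708.03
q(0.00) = -3.14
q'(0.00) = -4.41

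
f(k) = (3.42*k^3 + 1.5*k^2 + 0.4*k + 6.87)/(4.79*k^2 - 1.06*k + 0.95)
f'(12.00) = 0.71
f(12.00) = 9.05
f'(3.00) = 0.60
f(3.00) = 2.79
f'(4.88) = 0.69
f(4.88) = 4.02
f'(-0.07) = 11.03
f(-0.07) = 6.54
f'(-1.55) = 1.22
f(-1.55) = -0.20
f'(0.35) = -10.06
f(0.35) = 6.30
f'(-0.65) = 4.18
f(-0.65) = 1.72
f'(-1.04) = 2.05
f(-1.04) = 0.58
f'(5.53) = 0.70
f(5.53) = 4.47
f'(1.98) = 0.33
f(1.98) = 2.27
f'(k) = (1.06 - 9.58*k)*(3.42*k^3 + 1.5*k^2 + 0.4*k + 6.87)/(4.79*k^2 - 1.06*k + 0.95)^2 + (10.26*k^2 + 3.0*k + 0.4)/(4.79*k^2 - 1.06*k + 0.95) = (16.3818*k^4 - 7.2504*k^3 + 6.241*k^2 - 62.9646*k + 7.6622)/(22.9441*k^4 - 10.1548*k^3 + 10.2246*k^2 - 2.014*k + 0.9025)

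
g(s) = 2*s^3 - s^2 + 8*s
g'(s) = 6*s^2 - 2*s + 8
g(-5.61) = -429.47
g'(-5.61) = 208.05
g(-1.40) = -18.65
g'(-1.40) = 22.56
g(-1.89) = -32.19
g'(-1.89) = 33.21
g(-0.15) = -1.23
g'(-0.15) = 8.44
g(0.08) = 0.63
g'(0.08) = 7.88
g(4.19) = 163.08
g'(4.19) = 104.96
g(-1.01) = -11.16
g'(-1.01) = 16.14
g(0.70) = 5.80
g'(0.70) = 9.54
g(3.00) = 69.00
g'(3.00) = 56.00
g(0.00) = 0.00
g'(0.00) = 8.00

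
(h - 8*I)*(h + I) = h^2 - 7*I*h + 8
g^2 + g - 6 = (g - 2)*(g + 3)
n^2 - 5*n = n*(n - 5)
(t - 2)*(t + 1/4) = t^2 - 7*t/4 - 1/2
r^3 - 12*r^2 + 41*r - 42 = (r - 7)*(r - 3)*(r - 2)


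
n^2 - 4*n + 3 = (n - 3)*(n - 1)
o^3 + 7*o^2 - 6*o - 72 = (o - 3)*(o + 4)*(o + 6)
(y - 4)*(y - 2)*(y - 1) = y^3 - 7*y^2 + 14*y - 8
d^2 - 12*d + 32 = (d - 8)*(d - 4)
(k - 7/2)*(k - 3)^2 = k^3 - 19*k^2/2 + 30*k - 63/2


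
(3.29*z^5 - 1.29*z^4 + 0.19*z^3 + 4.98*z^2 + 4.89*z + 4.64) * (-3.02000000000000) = -9.9358*z^5 + 3.8958*z^4 - 0.5738*z^3 - 15.0396*z^2 - 14.7678*z - 14.0128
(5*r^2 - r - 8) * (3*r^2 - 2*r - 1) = 15*r^4 - 13*r^3 - 27*r^2 + 17*r + 8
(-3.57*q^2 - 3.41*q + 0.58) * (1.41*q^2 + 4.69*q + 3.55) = -5.0337*q^4 - 21.5514*q^3 - 27.8486*q^2 - 9.3853*q + 2.059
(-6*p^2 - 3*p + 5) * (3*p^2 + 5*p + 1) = -18*p^4 - 39*p^3 - 6*p^2 + 22*p + 5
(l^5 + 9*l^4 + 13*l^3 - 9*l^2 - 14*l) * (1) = l^5 + 9*l^4 + 13*l^3 - 9*l^2 - 14*l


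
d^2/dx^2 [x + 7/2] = 0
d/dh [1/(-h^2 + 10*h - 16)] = 2*(h - 5)/(h^2 - 10*h + 16)^2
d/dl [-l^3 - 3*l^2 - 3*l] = -3*l^2 - 6*l - 3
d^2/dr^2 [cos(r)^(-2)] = 2*(2 - cos(2*r))/cos(r)^4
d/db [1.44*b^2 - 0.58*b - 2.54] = 2.88*b - 0.58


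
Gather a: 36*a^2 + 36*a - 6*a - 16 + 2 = 36*a^2 + 30*a - 14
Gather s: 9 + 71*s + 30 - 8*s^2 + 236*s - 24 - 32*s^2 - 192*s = -40*s^2 + 115*s + 15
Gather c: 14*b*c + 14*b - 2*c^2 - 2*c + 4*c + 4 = 14*b - 2*c^2 + c*(14*b + 2) + 4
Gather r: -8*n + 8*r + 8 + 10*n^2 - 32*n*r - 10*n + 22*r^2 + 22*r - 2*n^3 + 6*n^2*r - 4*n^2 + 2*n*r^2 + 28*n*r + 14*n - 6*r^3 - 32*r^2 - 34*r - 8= -2*n^3 + 6*n^2 - 4*n - 6*r^3 + r^2*(2*n - 10) + r*(6*n^2 - 4*n - 4)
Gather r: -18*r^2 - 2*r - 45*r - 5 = -18*r^2 - 47*r - 5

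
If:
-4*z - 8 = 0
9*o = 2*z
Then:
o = -4/9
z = -2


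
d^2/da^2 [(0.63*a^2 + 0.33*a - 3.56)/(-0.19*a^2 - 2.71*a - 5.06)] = (2.77555756156289e-17*a^4 + 0.624948*a^3 + 4.405188*a^2 + 12.901836*a + 22.234604)/(0.006859*a^6 + 0.293493*a^5 + 4.734135*a^4 + 35.534875*a^3 + 126.07749*a^2 + 208.157268*a + 129.554216)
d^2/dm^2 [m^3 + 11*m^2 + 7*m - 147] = 6*m + 22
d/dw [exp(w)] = exp(w)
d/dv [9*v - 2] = 9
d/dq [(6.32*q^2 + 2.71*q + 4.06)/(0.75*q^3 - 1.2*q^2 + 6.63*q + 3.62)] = (-4.74*q^4 - 4.065*q^3 + 36.0186*q^2 + 55.5008*q - 17.1076)/(0.5625*q^6 - 1.8*q^5 + 11.385*q^4 - 10.482*q^3 + 35.2689*q^2 + 48.0012*q + 13.1044)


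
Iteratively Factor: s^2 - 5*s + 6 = (s - 3)*(s - 2)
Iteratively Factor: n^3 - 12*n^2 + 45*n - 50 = (n - 5)*(n^2 - 7*n + 10) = (n - 5)^2*(n - 2)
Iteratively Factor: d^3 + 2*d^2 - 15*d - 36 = (d + 3)*(d^2 - d - 12) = (d - 4)*(d + 3)*(d + 3)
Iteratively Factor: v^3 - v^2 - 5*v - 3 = (v + 1)*(v^2 - 2*v - 3) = (v + 1)^2*(v - 3)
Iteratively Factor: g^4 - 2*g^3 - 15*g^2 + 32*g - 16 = (g - 4)*(g^3 + 2*g^2 - 7*g + 4) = (g - 4)*(g - 1)*(g^2 + 3*g - 4) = (g - 4)*(g - 1)*(g + 4)*(g - 1)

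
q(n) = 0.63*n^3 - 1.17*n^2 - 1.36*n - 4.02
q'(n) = 1.89*n^2 - 2.34*n - 1.36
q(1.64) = -6.62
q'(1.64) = -0.11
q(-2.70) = -21.28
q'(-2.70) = 18.74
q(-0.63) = -3.79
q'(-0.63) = 0.86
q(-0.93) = -4.27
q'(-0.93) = 2.45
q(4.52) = 24.11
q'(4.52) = 26.68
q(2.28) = -5.74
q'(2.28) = 3.13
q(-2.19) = -13.27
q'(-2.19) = 12.83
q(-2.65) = -20.36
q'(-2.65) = 18.11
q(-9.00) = -545.82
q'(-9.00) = 172.79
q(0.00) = -4.02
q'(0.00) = -1.36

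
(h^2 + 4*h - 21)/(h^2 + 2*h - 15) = (h + 7)/(h + 5)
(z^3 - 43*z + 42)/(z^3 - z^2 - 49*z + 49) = (z - 6)/(z - 7)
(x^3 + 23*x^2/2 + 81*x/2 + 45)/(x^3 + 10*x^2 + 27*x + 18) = (x + 5/2)/(x + 1)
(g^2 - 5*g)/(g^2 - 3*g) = (g - 5)/(g - 3)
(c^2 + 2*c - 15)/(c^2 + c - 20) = (c - 3)/(c - 4)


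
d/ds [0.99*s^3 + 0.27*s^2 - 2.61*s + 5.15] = 2.97*s^2 + 0.54*s - 2.61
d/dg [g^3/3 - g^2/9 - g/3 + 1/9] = g^2 - 2*g/9 - 1/3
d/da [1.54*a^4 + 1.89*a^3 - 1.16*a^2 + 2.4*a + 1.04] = 6.16*a^3 + 5.67*a^2 - 2.32*a + 2.4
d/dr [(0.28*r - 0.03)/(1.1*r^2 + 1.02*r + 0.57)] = (-0.308*r^2 + 0.066*r + 0.1902)/(1.21*r^4 + 2.244*r^3 + 2.2944*r^2 + 1.1628*r + 0.3249)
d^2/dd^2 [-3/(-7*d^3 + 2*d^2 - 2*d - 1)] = 6*((2 - 21*d)*(7*d^3 - 2*d^2 + 2*d + 1) + (21*d^2 - 4*d + 2)^2)/(7*d^3 - 2*d^2 + 2*d + 1)^3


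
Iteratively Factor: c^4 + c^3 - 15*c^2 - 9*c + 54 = (c - 2)*(c^3 + 3*c^2 - 9*c - 27) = (c - 3)*(c - 2)*(c^2 + 6*c + 9) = (c - 3)*(c - 2)*(c + 3)*(c + 3)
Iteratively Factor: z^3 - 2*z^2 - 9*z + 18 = (z - 2)*(z^2 - 9) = (z - 3)*(z - 2)*(z + 3)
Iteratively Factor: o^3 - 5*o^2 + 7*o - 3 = (o - 3)*(o^2 - 2*o + 1) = (o - 3)*(o - 1)*(o - 1)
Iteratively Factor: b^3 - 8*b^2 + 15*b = (b)*(b^2 - 8*b + 15) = b*(b - 3)*(b - 5)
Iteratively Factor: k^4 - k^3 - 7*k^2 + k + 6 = (k + 1)*(k^3 - 2*k^2 - 5*k + 6) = (k - 3)*(k + 1)*(k^2 + k - 2) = (k - 3)*(k + 1)*(k + 2)*(k - 1)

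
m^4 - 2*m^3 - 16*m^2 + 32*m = m*(m - 4)*(m - 2)*(m + 4)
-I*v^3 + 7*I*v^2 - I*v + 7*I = (v - 7)*(v - I)*(-I*v + 1)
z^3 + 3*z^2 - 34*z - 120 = (z - 6)*(z + 4)*(z + 5)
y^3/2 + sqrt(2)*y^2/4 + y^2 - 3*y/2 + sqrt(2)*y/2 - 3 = (y/2 + 1)*(y - sqrt(2))*(y + 3*sqrt(2)/2)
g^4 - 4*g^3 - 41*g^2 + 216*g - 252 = (g - 6)*(g - 3)*(g - 2)*(g + 7)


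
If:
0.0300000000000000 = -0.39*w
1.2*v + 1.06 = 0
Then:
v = -0.88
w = -0.08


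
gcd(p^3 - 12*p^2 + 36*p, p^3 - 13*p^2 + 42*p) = p^2 - 6*p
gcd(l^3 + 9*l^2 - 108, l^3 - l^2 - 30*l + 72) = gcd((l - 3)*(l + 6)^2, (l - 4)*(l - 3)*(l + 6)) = l^2 + 3*l - 18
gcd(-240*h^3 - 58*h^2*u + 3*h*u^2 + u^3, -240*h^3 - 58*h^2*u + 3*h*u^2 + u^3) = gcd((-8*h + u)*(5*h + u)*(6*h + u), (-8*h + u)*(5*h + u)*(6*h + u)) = -240*h^3 - 58*h^2*u + 3*h*u^2 + u^3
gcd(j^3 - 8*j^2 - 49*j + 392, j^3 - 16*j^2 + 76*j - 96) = j - 8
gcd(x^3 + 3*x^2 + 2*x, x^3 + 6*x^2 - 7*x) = x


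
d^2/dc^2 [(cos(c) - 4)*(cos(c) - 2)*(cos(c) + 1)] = -11*cos(c)/4 + 10*cos(2*c) - 9*cos(3*c)/4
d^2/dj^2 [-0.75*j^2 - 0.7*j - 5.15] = -1.50000000000000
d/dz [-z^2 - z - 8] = -2*z - 1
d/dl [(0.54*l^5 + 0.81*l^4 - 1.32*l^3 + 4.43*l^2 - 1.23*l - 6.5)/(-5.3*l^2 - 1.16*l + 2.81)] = (-8.586*l^6 - 11.0916*l^5 + 11.7642*l^4 + 12.1668*l^3 - 22.7854*l^2 - 44.0034*l - 10.9963)/(28.09*l^4 + 12.296*l^3 - 28.4404*l^2 - 6.5192*l + 7.8961)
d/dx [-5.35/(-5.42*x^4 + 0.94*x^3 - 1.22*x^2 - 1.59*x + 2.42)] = (-115.988*x^3 + 15.087*x^2 - 13.054*x - 8.5065)/(5.42*x^4 - 0.94*x^3 + 1.22*x^2 + 1.59*x - 2.42)^2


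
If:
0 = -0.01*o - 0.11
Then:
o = -11.00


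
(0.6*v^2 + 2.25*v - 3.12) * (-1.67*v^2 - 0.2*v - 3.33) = -1.002*v^4 - 3.8775*v^3 + 2.7624*v^2 - 6.8685*v + 10.3896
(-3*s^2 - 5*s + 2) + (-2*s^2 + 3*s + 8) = -5*s^2 - 2*s + 10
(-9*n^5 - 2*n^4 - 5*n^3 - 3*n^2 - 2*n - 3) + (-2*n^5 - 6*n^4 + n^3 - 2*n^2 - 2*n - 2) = -11*n^5 - 8*n^4 - 4*n^3 - 5*n^2 - 4*n - 5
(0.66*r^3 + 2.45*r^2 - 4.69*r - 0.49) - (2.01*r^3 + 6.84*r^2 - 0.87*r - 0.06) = -1.35*r^3 - 4.39*r^2 - 3.82*r - 0.43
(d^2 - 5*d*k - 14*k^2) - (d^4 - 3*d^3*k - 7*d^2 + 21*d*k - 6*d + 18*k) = -d^4 + 3*d^3*k + 8*d^2 - 26*d*k + 6*d - 14*k^2 - 18*k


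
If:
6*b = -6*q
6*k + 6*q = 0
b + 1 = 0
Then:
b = -1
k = -1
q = 1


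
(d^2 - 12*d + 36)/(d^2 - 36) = (d - 6)/(d + 6)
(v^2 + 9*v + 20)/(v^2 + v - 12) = (v + 5)/(v - 3)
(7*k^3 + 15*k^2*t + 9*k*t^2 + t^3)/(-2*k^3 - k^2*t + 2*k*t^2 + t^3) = (7*k^2 + 8*k*t + t^2)/(-2*k^2 + k*t + t^2)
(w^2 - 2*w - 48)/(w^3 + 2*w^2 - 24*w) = (w - 8)/(w*(w - 4))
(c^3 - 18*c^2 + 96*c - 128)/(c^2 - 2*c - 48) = (c^2 - 10*c + 16)/(c + 6)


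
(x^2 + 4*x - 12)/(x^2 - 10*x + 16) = (x + 6)/(x - 8)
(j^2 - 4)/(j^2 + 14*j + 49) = (j^2 - 4)/(j^2 + 14*j + 49)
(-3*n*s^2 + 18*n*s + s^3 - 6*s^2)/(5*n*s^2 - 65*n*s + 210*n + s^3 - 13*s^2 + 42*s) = s*(-3*n + s)/(5*n*s - 35*n + s^2 - 7*s)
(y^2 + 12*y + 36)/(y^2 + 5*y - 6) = (y + 6)/(y - 1)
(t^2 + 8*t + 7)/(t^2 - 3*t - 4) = (t + 7)/(t - 4)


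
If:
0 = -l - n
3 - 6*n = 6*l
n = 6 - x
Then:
No Solution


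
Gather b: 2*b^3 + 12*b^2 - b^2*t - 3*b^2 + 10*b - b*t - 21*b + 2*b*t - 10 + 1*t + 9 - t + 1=2*b^3 + b^2*(9 - t) + b*(t - 11)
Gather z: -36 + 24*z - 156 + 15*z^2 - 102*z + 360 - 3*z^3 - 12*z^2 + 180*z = -3*z^3 + 3*z^2 + 102*z + 168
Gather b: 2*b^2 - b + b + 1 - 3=2*b^2 - 2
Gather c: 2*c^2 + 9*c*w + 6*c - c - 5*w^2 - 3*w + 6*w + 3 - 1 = 2*c^2 + c*(9*w + 5) - 5*w^2 + 3*w + 2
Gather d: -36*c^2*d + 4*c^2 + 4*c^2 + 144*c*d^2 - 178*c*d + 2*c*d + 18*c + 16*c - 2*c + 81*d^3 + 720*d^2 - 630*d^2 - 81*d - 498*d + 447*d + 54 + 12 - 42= 8*c^2 + 32*c + 81*d^3 + d^2*(144*c + 90) + d*(-36*c^2 - 176*c - 132) + 24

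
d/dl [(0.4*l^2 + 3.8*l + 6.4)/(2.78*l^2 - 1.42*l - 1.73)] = (-11.132*l^2 - 36.968*l + 2.514)/(7.7284*l^4 - 7.8952*l^3 - 7.6024*l^2 + 4.9132*l + 2.9929)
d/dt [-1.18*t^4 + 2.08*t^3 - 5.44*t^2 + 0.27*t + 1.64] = -4.72*t^3 + 6.24*t^2 - 10.88*t + 0.27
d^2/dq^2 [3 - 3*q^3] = -18*q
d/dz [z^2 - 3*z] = 2*z - 3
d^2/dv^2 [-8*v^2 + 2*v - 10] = -16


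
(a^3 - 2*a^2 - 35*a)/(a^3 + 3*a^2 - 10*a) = (a - 7)/(a - 2)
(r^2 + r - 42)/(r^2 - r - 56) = (r - 6)/(r - 8)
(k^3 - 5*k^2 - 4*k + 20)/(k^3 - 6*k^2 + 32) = (k^2 - 7*k + 10)/(k^2 - 8*k + 16)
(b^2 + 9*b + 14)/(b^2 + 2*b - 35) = (b + 2)/(b - 5)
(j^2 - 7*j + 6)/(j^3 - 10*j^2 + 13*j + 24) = (j^2 - 7*j + 6)/(j^3 - 10*j^2 + 13*j + 24)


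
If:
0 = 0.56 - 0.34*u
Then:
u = 1.65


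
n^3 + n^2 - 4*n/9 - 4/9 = (n - 2/3)*(n + 2/3)*(n + 1)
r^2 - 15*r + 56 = (r - 8)*(r - 7)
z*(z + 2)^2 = z^3 + 4*z^2 + 4*z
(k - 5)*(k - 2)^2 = k^3 - 9*k^2 + 24*k - 20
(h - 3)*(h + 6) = h^2 + 3*h - 18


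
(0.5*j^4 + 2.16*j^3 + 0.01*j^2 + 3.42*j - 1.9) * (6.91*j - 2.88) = 3.455*j^5 + 13.4856*j^4 - 6.1517*j^3 + 23.6034*j^2 - 22.9786*j + 5.472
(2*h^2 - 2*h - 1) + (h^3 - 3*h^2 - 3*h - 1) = h^3 - h^2 - 5*h - 2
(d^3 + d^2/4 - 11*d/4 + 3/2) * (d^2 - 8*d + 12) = d^5 - 31*d^4/4 + 29*d^3/4 + 53*d^2/2 - 45*d + 18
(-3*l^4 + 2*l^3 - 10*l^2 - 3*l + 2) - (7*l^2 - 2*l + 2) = -3*l^4 + 2*l^3 - 17*l^2 - l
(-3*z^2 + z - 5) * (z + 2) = -3*z^3 - 5*z^2 - 3*z - 10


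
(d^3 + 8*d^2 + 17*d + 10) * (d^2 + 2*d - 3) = d^5 + 10*d^4 + 30*d^3 + 20*d^2 - 31*d - 30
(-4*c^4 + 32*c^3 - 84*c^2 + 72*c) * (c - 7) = -4*c^5 + 60*c^4 - 308*c^3 + 660*c^2 - 504*c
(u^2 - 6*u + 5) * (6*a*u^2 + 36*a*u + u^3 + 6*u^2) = 6*a*u^4 - 186*a*u^2 + 180*a*u + u^5 - 31*u^3 + 30*u^2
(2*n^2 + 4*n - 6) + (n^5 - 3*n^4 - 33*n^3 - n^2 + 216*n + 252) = n^5 - 3*n^4 - 33*n^3 + n^2 + 220*n + 246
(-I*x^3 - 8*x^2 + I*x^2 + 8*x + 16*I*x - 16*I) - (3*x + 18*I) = -I*x^3 - 8*x^2 + I*x^2 + 5*x + 16*I*x - 34*I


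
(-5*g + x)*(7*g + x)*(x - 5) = -35*g^2*x + 175*g^2 + 2*g*x^2 - 10*g*x + x^3 - 5*x^2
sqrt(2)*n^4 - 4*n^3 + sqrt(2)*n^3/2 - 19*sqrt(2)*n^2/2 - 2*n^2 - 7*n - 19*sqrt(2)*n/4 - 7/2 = (n + 1/2)*(n - 7*sqrt(2)/2)*(n + sqrt(2))*(sqrt(2)*n + 1)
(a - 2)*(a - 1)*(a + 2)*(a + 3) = a^4 + 2*a^3 - 7*a^2 - 8*a + 12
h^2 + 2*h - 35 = (h - 5)*(h + 7)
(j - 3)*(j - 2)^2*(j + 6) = j^4 - j^3 - 26*j^2 + 84*j - 72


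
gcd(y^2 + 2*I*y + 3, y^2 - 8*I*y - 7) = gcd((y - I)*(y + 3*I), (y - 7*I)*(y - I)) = y - I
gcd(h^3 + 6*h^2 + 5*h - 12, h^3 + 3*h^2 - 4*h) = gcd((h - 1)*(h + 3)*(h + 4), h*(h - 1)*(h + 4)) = h^2 + 3*h - 4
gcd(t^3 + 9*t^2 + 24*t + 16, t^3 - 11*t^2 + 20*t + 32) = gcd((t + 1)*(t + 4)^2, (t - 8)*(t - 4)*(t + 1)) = t + 1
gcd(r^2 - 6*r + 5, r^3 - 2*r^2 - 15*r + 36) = 1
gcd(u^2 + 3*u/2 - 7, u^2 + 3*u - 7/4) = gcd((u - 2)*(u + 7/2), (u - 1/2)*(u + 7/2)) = u + 7/2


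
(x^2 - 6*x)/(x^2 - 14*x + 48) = x/(x - 8)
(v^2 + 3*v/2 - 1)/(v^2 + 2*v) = (v - 1/2)/v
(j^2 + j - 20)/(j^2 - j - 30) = (j - 4)/(j - 6)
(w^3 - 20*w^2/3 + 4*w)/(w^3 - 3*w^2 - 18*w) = (w - 2/3)/(w + 3)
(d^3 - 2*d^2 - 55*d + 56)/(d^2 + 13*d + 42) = (d^2 - 9*d + 8)/(d + 6)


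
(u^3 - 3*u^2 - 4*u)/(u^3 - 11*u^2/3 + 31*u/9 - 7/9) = 9*u*(u^2 - 3*u - 4)/(9*u^3 - 33*u^2 + 31*u - 7)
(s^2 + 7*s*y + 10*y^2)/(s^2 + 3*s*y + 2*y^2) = (s + 5*y)/(s + y)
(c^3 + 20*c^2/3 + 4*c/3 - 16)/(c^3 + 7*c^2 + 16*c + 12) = (c^2 + 14*c/3 - 8)/(c^2 + 5*c + 6)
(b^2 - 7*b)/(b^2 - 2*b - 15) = b*(7 - b)/(-b^2 + 2*b + 15)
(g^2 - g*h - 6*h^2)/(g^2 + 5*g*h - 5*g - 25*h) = (g^2 - g*h - 6*h^2)/(g^2 + 5*g*h - 5*g - 25*h)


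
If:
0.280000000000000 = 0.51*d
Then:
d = 0.55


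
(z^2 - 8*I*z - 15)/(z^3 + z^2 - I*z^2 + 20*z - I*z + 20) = (z - 3*I)/(z^2 + z*(1 + 4*I) + 4*I)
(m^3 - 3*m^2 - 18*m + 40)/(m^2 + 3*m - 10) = (m^2 - m - 20)/(m + 5)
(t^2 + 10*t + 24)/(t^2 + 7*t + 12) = (t + 6)/(t + 3)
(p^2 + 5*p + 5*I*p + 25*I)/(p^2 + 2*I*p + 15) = (p + 5)/(p - 3*I)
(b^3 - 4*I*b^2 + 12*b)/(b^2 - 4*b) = (b^2 - 4*I*b + 12)/(b - 4)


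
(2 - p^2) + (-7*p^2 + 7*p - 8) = -8*p^2 + 7*p - 6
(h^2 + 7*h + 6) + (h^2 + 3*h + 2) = 2*h^2 + 10*h + 8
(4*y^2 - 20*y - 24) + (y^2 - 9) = 5*y^2 - 20*y - 33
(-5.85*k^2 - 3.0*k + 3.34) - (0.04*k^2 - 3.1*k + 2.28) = -5.89*k^2 + 0.1*k + 1.06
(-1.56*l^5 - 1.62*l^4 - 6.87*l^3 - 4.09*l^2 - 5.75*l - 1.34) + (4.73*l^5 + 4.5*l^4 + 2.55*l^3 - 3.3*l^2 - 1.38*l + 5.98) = 3.17*l^5 + 2.88*l^4 - 4.32*l^3 - 7.39*l^2 - 7.13*l + 4.64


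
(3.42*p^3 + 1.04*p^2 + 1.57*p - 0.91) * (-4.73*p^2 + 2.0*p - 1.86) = -16.1766*p^5 + 1.9208*p^4 - 11.7073*p^3 + 5.5099*p^2 - 4.7402*p + 1.6926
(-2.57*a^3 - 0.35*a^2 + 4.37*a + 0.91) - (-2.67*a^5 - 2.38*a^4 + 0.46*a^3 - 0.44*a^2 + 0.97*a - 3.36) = 2.67*a^5 + 2.38*a^4 - 3.03*a^3 + 0.09*a^2 + 3.4*a + 4.27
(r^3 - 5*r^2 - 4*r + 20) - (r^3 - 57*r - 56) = -5*r^2 + 53*r + 76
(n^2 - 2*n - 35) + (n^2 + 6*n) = 2*n^2 + 4*n - 35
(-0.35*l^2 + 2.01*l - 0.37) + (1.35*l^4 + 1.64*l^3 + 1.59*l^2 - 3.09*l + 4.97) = 1.35*l^4 + 1.64*l^3 + 1.24*l^2 - 1.08*l + 4.6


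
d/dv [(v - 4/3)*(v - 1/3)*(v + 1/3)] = 3*v^2 - 8*v/3 - 1/9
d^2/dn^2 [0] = 0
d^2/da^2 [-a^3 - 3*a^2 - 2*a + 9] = -6*a - 6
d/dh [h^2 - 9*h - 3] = 2*h - 9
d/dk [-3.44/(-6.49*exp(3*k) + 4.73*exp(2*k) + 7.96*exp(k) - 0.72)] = (-66.9768*exp(2*k) + 32.5424*exp(k) + 27.3824)*exp(k)/(6.49*exp(3*k) - 4.73*exp(2*k) - 7.96*exp(k) + 0.72)^2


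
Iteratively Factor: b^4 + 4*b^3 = (b)*(b^3 + 4*b^2) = b^2*(b^2 + 4*b) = b^2*(b + 4)*(b)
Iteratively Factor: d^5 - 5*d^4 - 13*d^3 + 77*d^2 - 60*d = (d)*(d^4 - 5*d^3 - 13*d^2 + 77*d - 60) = d*(d - 3)*(d^3 - 2*d^2 - 19*d + 20) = d*(d - 3)*(d - 1)*(d^2 - d - 20) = d*(d - 5)*(d - 3)*(d - 1)*(d + 4)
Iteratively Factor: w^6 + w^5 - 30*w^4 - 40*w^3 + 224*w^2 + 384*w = (w + 4)*(w^5 - 3*w^4 - 18*w^3 + 32*w^2 + 96*w) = w*(w + 4)*(w^4 - 3*w^3 - 18*w^2 + 32*w + 96) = w*(w - 4)*(w + 4)*(w^3 + w^2 - 14*w - 24) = w*(w - 4)^2*(w + 4)*(w^2 + 5*w + 6) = w*(w - 4)^2*(w + 2)*(w + 4)*(w + 3)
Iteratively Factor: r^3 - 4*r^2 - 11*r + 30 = (r - 2)*(r^2 - 2*r - 15) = (r - 2)*(r + 3)*(r - 5)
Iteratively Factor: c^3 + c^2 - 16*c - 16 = (c + 1)*(c^2 - 16) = (c + 1)*(c + 4)*(c - 4)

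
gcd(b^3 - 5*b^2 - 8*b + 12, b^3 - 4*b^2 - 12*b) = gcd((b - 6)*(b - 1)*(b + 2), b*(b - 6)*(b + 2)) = b^2 - 4*b - 12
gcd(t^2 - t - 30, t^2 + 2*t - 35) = 1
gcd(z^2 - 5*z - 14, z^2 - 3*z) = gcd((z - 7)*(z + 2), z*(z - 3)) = 1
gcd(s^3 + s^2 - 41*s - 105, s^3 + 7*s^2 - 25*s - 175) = s + 5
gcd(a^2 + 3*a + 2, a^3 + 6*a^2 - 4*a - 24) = a + 2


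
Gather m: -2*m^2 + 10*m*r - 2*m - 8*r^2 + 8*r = -2*m^2 + m*(10*r - 2) - 8*r^2 + 8*r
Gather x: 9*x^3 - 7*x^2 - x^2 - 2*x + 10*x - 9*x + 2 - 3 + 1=9*x^3 - 8*x^2 - x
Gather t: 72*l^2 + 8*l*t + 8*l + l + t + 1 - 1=72*l^2 + 9*l + t*(8*l + 1)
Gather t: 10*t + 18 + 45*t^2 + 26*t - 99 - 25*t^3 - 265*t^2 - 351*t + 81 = -25*t^3 - 220*t^2 - 315*t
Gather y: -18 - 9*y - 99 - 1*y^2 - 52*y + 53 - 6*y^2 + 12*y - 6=-7*y^2 - 49*y - 70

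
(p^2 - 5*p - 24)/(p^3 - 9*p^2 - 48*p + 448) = (p + 3)/(p^2 - p - 56)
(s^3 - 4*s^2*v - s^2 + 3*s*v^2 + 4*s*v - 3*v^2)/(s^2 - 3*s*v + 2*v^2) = (s^2 - 3*s*v - s + 3*v)/(s - 2*v)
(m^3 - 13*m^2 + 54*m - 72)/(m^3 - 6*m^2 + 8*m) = (m^2 - 9*m + 18)/(m*(m - 2))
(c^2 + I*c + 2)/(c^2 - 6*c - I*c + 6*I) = (c + 2*I)/(c - 6)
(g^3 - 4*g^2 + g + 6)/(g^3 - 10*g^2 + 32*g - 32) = (g^2 - 2*g - 3)/(g^2 - 8*g + 16)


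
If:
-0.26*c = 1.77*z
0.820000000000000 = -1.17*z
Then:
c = 4.77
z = -0.70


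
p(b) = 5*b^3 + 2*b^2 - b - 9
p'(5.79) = 525.02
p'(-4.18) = 244.37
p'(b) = 15*b^2 + 4*b - 1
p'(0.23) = 0.71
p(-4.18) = -335.05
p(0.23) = -9.06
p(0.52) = -8.28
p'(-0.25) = -1.06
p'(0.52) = 5.14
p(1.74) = 21.66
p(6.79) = 1641.65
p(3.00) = 141.00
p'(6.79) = 717.72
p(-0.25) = -8.70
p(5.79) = 1022.78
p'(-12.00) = 2111.00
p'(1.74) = 51.37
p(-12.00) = -8349.00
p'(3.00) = 146.00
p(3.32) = 192.70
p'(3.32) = 177.62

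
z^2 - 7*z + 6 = (z - 6)*(z - 1)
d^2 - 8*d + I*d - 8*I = (d - 8)*(d + I)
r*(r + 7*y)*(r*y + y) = r^3*y + 7*r^2*y^2 + r^2*y + 7*r*y^2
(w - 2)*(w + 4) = w^2 + 2*w - 8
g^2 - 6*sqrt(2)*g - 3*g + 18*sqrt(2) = (g - 3)*(g - 6*sqrt(2))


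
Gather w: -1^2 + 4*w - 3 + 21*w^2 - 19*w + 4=21*w^2 - 15*w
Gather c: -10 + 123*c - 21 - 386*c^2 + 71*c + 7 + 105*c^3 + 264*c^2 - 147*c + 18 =105*c^3 - 122*c^2 + 47*c - 6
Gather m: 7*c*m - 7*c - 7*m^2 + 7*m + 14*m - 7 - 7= -7*c - 7*m^2 + m*(7*c + 21) - 14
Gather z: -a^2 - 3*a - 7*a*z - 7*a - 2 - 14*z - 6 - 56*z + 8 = -a^2 - 10*a + z*(-7*a - 70)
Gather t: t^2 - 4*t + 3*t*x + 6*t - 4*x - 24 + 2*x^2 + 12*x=t^2 + t*(3*x + 2) + 2*x^2 + 8*x - 24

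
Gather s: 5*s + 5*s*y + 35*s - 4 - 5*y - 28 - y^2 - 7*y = s*(5*y + 40) - y^2 - 12*y - 32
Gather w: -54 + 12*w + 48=12*w - 6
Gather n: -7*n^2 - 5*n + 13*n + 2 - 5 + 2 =-7*n^2 + 8*n - 1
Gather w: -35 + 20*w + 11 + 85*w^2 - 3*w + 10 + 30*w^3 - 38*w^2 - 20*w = 30*w^3 + 47*w^2 - 3*w - 14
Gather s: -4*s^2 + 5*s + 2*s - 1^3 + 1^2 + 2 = -4*s^2 + 7*s + 2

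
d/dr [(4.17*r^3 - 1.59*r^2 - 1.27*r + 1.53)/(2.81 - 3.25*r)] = (-27.105*r^3 + 40.3206*r^2 - 8.9358*r + 1.4038)/(10.5625*r^2 - 18.265*r + 7.8961)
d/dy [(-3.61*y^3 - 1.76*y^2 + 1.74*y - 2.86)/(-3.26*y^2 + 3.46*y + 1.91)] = (11.7686*y^4 - 24.9812*y^3 - 21.1025*y^2 - 25.3704*y + 13.219)/(10.6276*y^4 - 22.5592*y^3 - 0.481599999999998*y^2 + 13.2172*y + 3.6481)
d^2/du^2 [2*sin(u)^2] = 4*cos(2*u)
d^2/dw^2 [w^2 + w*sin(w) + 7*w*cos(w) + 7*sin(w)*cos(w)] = -w*sin(w) - 7*w*cos(w) - 14*sin(w) - 14*sin(2*w) + 2*cos(w) + 2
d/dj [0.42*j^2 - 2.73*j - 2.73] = 0.84*j - 2.73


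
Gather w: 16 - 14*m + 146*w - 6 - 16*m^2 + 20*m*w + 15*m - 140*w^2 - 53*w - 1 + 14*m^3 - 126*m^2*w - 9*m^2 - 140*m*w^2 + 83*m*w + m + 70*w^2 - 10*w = 14*m^3 - 25*m^2 + 2*m + w^2*(-140*m - 70) + w*(-126*m^2 + 103*m + 83) + 9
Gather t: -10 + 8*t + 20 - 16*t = 10 - 8*t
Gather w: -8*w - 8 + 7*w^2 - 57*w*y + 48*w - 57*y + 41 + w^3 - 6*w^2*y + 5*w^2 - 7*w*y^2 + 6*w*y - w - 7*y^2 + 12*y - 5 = w^3 + w^2*(12 - 6*y) + w*(-7*y^2 - 51*y + 39) - 7*y^2 - 45*y + 28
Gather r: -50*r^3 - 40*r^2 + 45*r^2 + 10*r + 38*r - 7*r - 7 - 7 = -50*r^3 + 5*r^2 + 41*r - 14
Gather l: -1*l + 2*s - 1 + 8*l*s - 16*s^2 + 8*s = l*(8*s - 1) - 16*s^2 + 10*s - 1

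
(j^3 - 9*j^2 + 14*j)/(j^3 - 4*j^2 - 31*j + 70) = j/(j + 5)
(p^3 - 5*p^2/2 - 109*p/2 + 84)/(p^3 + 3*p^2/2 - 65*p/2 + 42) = (p - 8)/(p - 4)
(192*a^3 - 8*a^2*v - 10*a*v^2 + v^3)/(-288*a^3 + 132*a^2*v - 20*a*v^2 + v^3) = (4*a + v)/(-6*a + v)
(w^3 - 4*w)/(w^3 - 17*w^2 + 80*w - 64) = w*(w^2 - 4)/(w^3 - 17*w^2 + 80*w - 64)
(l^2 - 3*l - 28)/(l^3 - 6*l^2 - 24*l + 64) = (l - 7)/(l^2 - 10*l + 16)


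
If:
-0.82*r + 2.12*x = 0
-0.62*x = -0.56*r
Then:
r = 0.00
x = 0.00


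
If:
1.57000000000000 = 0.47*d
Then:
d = 3.34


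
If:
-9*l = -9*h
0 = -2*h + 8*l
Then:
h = 0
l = 0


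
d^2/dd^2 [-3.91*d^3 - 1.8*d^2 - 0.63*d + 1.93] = -23.46*d - 3.6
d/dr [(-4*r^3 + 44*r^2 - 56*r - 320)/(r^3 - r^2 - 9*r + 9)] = 8*(-5*r^4 + 23*r^3 + 50*r^2 + 19*r - 423)/(r^6 - 2*r^5 - 17*r^4 + 36*r^3 + 63*r^2 - 162*r + 81)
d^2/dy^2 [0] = 0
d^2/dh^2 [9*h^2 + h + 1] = 18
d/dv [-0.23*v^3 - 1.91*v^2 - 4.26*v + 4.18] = -0.69*v^2 - 3.82*v - 4.26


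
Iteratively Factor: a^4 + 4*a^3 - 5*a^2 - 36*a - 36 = (a + 3)*(a^3 + a^2 - 8*a - 12) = (a + 2)*(a + 3)*(a^2 - a - 6) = (a - 3)*(a + 2)*(a + 3)*(a + 2)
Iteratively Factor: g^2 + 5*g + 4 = (g + 1)*(g + 4)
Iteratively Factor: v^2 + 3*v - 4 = (v - 1)*(v + 4)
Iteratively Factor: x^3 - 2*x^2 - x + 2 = (x - 2)*(x^2 - 1) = (x - 2)*(x + 1)*(x - 1)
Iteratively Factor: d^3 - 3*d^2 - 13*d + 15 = (d - 1)*(d^2 - 2*d - 15) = (d - 5)*(d - 1)*(d + 3)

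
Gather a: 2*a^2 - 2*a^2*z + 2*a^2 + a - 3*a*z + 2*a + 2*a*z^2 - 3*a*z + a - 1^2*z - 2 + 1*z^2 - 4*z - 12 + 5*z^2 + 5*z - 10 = a^2*(4 - 2*z) + a*(2*z^2 - 6*z + 4) + 6*z^2 - 24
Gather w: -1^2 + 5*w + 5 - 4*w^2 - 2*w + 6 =-4*w^2 + 3*w + 10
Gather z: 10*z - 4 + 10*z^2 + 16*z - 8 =10*z^2 + 26*z - 12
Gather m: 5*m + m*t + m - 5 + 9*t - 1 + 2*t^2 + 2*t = m*(t + 6) + 2*t^2 + 11*t - 6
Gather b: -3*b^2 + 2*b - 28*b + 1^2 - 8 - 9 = -3*b^2 - 26*b - 16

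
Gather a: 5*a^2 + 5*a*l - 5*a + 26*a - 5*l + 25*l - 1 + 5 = 5*a^2 + a*(5*l + 21) + 20*l + 4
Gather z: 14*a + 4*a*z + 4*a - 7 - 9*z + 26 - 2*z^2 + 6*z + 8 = 18*a - 2*z^2 + z*(4*a - 3) + 27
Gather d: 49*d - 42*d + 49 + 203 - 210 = 7*d + 42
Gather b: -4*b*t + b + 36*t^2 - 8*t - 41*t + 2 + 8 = b*(1 - 4*t) + 36*t^2 - 49*t + 10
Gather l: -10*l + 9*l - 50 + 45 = -l - 5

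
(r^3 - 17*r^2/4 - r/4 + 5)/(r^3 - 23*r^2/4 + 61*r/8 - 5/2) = 2*(r + 1)/(2*r - 1)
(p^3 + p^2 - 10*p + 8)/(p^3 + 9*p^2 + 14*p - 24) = (p - 2)/(p + 6)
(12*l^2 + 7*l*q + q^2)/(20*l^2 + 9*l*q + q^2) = (3*l + q)/(5*l + q)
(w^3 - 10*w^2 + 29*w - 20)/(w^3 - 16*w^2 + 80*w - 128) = (w^2 - 6*w + 5)/(w^2 - 12*w + 32)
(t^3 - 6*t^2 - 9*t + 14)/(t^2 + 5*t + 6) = (t^2 - 8*t + 7)/(t + 3)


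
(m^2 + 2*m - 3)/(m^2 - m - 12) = (m - 1)/(m - 4)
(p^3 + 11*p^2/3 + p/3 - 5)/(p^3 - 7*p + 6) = (p + 5/3)/(p - 2)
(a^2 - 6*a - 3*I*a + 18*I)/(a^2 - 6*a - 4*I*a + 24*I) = (a - 3*I)/(a - 4*I)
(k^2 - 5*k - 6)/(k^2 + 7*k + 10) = (k^2 - 5*k - 6)/(k^2 + 7*k + 10)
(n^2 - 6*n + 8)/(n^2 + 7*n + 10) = (n^2 - 6*n + 8)/(n^2 + 7*n + 10)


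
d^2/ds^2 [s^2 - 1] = 2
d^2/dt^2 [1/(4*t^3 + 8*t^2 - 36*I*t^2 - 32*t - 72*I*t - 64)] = ((-3*t - 2 + 9*I)*(-t^3 - 2*t^2 + 9*I*t^2 + 8*t + 18*I*t + 16) - (-3*t^2 - 4*t + 18*I*t + 8 + 18*I)^2)/(2*(-t^3 - 2*t^2 + 9*I*t^2 + 8*t + 18*I*t + 16)^3)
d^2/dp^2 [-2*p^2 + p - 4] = -4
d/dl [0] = 0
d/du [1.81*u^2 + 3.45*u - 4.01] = 3.62*u + 3.45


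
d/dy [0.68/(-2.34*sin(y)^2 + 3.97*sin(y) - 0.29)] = (3.1824*sin(y) - 2.6996)*cos(y)/(2.34*sin(y)^2 - 3.97*sin(y) + 0.29)^2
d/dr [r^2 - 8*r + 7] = 2*r - 8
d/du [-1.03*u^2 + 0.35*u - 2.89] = 0.35 - 2.06*u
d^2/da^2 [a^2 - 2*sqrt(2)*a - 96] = 2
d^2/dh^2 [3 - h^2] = -2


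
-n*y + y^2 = y*(-n + y)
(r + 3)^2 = r^2 + 6*r + 9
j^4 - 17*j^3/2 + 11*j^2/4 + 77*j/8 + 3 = (j - 8)*(j - 3/2)*(j + 1/2)^2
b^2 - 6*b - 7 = (b - 7)*(b + 1)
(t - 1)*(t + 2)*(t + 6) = t^3 + 7*t^2 + 4*t - 12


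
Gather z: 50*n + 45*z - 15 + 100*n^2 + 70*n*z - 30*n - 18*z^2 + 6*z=100*n^2 + 20*n - 18*z^2 + z*(70*n + 51) - 15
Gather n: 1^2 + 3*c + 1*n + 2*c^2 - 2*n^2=2*c^2 + 3*c - 2*n^2 + n + 1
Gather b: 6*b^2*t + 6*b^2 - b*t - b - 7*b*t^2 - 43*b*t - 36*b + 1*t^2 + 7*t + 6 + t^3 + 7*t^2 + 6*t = b^2*(6*t + 6) + b*(-7*t^2 - 44*t - 37) + t^3 + 8*t^2 + 13*t + 6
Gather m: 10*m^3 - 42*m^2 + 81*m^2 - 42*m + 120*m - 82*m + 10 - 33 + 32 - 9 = 10*m^3 + 39*m^2 - 4*m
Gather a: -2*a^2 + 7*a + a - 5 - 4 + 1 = -2*a^2 + 8*a - 8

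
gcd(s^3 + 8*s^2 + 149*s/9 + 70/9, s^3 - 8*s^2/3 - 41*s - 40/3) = s + 5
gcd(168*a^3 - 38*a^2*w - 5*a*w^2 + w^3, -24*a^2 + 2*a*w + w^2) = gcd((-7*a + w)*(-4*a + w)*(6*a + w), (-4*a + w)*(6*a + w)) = -24*a^2 + 2*a*w + w^2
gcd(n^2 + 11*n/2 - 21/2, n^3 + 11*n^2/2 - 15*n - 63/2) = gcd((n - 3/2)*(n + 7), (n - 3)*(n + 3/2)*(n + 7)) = n + 7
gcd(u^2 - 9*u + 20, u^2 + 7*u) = 1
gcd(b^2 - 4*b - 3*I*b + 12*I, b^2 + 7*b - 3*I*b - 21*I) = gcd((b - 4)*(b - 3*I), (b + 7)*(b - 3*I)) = b - 3*I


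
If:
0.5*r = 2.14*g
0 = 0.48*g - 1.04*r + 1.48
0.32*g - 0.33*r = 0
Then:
No Solution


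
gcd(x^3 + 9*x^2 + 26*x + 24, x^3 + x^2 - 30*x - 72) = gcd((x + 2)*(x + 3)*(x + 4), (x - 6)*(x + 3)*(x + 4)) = x^2 + 7*x + 12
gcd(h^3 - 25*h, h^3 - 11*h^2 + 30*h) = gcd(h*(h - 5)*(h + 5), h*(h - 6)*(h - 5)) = h^2 - 5*h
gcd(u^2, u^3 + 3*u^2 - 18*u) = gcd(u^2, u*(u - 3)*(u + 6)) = u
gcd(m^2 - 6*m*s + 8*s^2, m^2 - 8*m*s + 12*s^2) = -m + 2*s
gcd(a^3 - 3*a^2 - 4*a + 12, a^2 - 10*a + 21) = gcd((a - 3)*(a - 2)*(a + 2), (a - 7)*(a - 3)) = a - 3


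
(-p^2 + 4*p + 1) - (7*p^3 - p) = -7*p^3 - p^2 + 5*p + 1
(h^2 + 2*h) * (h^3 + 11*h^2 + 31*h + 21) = h^5 + 13*h^4 + 53*h^3 + 83*h^2 + 42*h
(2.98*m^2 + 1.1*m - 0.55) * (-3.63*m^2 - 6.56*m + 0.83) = -10.8174*m^4 - 23.5418*m^3 - 2.7461*m^2 + 4.521*m - 0.4565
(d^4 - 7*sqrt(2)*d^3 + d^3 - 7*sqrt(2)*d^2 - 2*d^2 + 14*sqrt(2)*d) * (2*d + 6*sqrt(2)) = 2*d^5 - 8*sqrt(2)*d^4 + 2*d^4 - 88*d^3 - 8*sqrt(2)*d^3 - 84*d^2 + 16*sqrt(2)*d^2 + 168*d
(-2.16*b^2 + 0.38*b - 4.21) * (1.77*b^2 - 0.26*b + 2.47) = -3.8232*b^4 + 1.2342*b^3 - 12.8857*b^2 + 2.0332*b - 10.3987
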